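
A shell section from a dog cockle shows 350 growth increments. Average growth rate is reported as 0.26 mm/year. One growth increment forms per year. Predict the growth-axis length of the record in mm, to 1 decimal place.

91.0 mm

The record spans 350 years at 0.26 mm per year.
Length ≈ 0.26 × 350 = 91.0 mm.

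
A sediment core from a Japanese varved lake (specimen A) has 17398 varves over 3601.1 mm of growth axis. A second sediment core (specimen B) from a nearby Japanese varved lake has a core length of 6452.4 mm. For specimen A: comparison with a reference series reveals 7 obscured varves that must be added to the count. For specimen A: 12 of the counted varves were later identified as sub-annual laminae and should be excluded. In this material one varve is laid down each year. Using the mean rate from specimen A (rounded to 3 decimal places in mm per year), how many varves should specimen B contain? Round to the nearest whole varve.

31171 varves

Specimen A: true varve count = 17398 − 12 + 7 = 17393.
A: Mean rate = 3601.1 mm / 17393 years ≈ 0.207 mm per year.
Specimen B: 6452.4 mm / 0.207 mm per year = 31171.01 years ≈ 31171 varves.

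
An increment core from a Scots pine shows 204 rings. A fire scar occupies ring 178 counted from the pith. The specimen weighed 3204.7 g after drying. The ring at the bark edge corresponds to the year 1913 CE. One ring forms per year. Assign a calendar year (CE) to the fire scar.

1887 CE

204 − 178 = 26 rings lie beyond the fire scar toward the bark edge.
1913 − 26 = 1887 CE.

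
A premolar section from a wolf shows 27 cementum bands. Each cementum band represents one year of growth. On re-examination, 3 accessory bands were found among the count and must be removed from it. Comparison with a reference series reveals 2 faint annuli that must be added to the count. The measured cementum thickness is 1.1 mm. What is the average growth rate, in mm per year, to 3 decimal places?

0.042 mm per year

True cementum band count = 27 − 3 + 2 = 26.
1.1 mm over 26 years gives 1.1 / 26 ≈ 0.042 mm per year.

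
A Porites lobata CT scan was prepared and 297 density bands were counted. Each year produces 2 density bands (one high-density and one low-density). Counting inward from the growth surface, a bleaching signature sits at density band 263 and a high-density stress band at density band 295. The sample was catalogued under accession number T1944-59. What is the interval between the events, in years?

16 yr

Separation: 295 − 263 = 32 density bands.
With 2 density bands per year, 32 / 2 = 16 years.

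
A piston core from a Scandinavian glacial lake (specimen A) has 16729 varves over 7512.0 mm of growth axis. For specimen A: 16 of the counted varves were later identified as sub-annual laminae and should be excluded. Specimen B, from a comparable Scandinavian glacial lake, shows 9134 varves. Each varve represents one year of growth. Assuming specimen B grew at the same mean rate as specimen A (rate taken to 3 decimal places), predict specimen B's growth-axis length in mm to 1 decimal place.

Specimen A: adjusted count: 16729 − 16 = 16713 varves.
A: Mean rate = 7512.0 mm / 16713 years ≈ 0.449 mm/year.
B's length ≈ 0.449 × 9134 = 4101.2 mm.

4101.2 mm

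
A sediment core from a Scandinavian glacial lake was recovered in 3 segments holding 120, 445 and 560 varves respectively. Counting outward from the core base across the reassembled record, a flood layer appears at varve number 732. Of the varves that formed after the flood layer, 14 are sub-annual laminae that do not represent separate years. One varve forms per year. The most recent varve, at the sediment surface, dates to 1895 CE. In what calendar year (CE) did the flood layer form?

Total varves = 120 + 445 + 560 = 1125.
Between varve 732 and the sediment surface there are 1125 − 732 = 393 varves.
Removing the 14 false varves leaves 393 − 14 = 379 true varves beyond the flood layer.
The varve at the sediment surface is 1895 CE, so the flood layer dates to 1895 − 379 = 1516 CE.

1516 CE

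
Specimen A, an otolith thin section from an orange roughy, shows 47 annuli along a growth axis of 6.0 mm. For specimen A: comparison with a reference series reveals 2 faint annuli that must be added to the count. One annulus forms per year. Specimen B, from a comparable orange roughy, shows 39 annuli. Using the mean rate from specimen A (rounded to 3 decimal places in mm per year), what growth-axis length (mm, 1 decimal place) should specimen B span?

Specimen A: true annulus count = 47 + 2 = 49.
A: 6.0 mm over 49 years gives 6.0 / 49 ≈ 0.122 mm/yr.
B's length ≈ 0.122 × 39 = 4.8 mm.

4.8 mm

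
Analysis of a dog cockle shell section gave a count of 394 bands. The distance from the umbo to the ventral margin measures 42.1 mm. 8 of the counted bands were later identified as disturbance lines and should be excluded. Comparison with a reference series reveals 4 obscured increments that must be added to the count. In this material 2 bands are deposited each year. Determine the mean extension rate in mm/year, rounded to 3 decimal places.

Adjusted count: 394 − 8 + 4 = 390 bands.
390 bands at 2 per year is 390 / 2 = 195 years.
42.1 mm over 195 years gives 42.1 / 195 ≈ 0.216 mm/year.

0.216 mm/year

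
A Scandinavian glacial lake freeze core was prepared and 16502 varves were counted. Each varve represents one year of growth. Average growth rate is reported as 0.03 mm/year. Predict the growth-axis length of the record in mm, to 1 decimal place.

The record spans 16502 years at 0.03 mm per year.
16502 years at 0.03 mm/year gives 0.03 × 16502 = 495.1 mm.

495.1 mm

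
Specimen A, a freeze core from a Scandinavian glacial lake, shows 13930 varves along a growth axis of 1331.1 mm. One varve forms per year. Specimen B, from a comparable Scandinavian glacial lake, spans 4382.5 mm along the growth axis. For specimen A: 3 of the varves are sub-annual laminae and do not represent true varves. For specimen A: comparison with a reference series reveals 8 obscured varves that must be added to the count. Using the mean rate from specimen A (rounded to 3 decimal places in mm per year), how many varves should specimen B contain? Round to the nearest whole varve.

Specimen A: correcting the raw count gives 13930 − 3 + 8 = 13935 true varves.
A: Extension rate ≈ 1331.1 / 13935 = 0.096 mm per year.
B spans 4382.5 / 0.096 = 45651.04 years ≈ 45651 varves.

45651 varves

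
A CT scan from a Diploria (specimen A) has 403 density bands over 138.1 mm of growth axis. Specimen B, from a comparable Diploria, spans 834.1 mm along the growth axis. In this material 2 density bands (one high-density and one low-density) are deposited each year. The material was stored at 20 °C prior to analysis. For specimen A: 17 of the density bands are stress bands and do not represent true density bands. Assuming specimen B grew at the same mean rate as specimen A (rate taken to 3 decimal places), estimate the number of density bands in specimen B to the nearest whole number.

Specimen A: true density band count = 403 − 17 = 386.
Specimen A: dividing by 2 density bands per year: 386 / 2 = 193 years.
A: Mean rate = 138.1 mm / 193 years ≈ 0.716 mm/year.
For B, 834.1 / 0.716 = 1164.94 years; at 2 density bands per year that is 1164.94 × 2 ≈ 2330 density bands.

2330 density bands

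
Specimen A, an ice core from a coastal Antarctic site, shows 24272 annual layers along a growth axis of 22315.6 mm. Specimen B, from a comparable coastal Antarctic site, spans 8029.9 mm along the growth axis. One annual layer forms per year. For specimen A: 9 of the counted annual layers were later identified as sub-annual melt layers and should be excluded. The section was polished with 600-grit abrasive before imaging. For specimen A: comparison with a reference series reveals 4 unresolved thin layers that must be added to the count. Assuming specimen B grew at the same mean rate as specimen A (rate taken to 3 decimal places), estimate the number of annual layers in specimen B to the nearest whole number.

Specimen A: correcting the raw count gives 24272 − 9 + 4 = 24267 true annual layers.
A: Extension rate ≈ 22315.6 / 24267 = 0.920 mm per year.
B spans 8029.9 / 0.920 = 8728.15 years ≈ 8728 annual layers.

8728 annual layers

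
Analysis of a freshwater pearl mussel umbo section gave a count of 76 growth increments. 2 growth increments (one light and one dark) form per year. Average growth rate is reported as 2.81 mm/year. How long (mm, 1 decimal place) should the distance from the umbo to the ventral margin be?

106.8 mm

76 growth increments at 2 per year is 76 / 2 = 38 years.
Predicted length = 2.81 mm/year × 38 years = 106.8 mm.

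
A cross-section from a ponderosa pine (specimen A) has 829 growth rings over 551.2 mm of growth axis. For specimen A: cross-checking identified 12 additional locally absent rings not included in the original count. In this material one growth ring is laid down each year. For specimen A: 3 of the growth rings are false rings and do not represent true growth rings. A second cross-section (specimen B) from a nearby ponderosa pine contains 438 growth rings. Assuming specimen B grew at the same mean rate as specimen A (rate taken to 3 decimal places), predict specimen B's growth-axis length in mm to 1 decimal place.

288.2 mm

Specimen A: after corrections the count is 829 − 3 + 12 = 838 growth rings.
A: Extension rate ≈ 551.2 / 838 = 0.658 mm per year.
B's length ≈ 0.658 × 438 = 288.2 mm.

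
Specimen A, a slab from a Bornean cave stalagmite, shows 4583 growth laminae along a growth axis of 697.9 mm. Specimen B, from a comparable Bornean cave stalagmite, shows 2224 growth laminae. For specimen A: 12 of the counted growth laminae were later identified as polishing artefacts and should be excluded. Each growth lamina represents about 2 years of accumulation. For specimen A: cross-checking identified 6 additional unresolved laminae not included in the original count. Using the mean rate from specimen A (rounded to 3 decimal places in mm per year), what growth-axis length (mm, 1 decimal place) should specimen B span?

Specimen A: correcting the raw count gives 4583 − 12 + 6 = 4577 true growth laminae.
Specimen A: 4577 growth laminae at 2 years each span 4577 × 2 = 9154 years.
A: Mean rate = 697.9 mm / 9154 years ≈ 0.076 mm/yr.
Specimen B: 2224 growth laminae at 2 years each span 2224 × 2 = 4448 years. Length of B = 0.076 × 4448 = 338.0 mm.

338.0 mm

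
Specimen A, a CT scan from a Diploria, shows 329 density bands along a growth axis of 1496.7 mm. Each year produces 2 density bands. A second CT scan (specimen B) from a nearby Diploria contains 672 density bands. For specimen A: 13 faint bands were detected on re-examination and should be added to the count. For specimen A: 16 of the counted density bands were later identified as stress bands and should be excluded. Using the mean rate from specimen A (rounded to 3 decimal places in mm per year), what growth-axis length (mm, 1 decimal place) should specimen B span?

Specimen A: correcting the raw count gives 329 − 16 + 13 = 326 true density bands.
Specimen A: with 2 density bands per year, 326 / 2 = 163 years.
A: Extension rate ≈ 1496.7 / 163 = 9.182 mm/yr.
Specimen B: 672 density bands at 2 per year is 672 / 2 = 336 years. B's length ≈ 9.182 × 336 = 3085.2 mm.

3085.2 mm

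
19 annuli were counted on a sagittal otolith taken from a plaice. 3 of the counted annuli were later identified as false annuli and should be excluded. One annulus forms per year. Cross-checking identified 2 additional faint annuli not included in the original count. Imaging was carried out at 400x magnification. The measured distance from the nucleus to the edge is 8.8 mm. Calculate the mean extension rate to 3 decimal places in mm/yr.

0.489 mm/yr

Adjusted count: 19 − 3 + 2 = 18 annuli.
Mean rate = 8.8 mm / 18 years ≈ 0.489 mm/yr.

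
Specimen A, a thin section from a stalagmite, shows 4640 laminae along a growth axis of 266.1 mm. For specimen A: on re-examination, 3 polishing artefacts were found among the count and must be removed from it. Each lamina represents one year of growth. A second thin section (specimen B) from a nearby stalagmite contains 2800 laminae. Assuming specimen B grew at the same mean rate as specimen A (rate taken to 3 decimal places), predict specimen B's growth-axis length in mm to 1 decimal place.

Specimen A: after corrections the count is 4640 − 3 = 4637 laminae.
A: Extension rate ≈ 266.1 / 4637 = 0.057 mm per year.
For B, 0.057 mm/year × 2800 years = 159.6 mm.

159.6 mm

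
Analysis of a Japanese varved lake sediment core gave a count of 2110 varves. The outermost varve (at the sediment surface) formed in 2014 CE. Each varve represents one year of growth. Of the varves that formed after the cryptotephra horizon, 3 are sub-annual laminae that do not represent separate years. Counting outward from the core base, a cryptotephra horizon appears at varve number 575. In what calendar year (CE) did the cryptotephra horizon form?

482 CE

The cryptotephra horizon sits at varve 575 from the core base, so 2110 − 575 = 1535 varves formed after it.
1535 − 3 false = 1532 true varves after the cryptotephra horizon.
The varve at the sediment surface is 2014 CE, so the cryptotephra horizon dates to 2014 − 1532 = 482 CE.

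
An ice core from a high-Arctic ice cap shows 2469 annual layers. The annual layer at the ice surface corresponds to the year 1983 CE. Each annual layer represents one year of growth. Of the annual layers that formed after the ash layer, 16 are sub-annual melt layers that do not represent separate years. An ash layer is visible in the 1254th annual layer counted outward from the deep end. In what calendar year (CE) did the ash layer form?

The ash layer sits at annual layer 1254 from the deep end, so 2469 − 1254 = 1215 annual layers formed after it.
Removing the 16 false annual layers leaves 1215 − 16 = 1199 true annual layers beyond the ash layer.
Counting back 1199 years from 1983 CE places the ash layer in 1983 − 1199 = 784 CE.

784 CE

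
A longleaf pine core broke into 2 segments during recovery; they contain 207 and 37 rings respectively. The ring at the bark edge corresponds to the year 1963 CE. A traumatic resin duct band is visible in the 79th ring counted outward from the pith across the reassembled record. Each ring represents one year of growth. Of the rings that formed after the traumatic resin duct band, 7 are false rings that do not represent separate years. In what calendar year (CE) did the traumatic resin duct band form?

1805 CE

Total rings = 207 + 37 = 244.
244 − 79 = 165 rings lie beyond the traumatic resin duct band toward the bark edge.
165 − 7 false = 158 true rings after the traumatic resin duct band.
Counting back 158 years from 1963 CE places the traumatic resin duct band in 1963 − 158 = 1805 CE.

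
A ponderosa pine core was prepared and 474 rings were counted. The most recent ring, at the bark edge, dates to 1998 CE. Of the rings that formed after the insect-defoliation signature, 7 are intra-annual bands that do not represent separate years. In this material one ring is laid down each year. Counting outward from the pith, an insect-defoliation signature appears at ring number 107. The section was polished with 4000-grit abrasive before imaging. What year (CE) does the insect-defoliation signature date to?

Between ring 107 and the bark edge there are 474 − 107 = 367 rings.
Excluding 7 false rings: 367 − 7 = 360.
Counting back 360 years from 1998 CE places the insect-defoliation signature in 1998 − 360 = 1638 CE.

1638 CE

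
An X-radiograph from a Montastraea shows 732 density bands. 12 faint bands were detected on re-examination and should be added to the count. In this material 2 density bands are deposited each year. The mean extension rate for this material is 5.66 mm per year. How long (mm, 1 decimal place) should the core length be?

True density band count = 732 + 12 = 744.
With 2 density bands per year, 744 / 2 = 372 years.
Length ≈ 5.66 × 372 = 2105.5 mm.

2105.5 mm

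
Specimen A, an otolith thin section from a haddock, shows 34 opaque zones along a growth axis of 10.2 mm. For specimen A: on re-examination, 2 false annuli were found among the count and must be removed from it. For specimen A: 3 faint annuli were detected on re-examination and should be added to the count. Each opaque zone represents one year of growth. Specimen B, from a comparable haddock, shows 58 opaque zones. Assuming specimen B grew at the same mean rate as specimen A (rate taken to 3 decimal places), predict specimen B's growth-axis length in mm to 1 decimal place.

16.9 mm

Specimen A: true opaque zone count = 34 − 2 + 3 = 35.
A: Mean rate = 10.2 mm / 35 years ≈ 0.291 mm per year.
B's length ≈ 0.291 × 58 = 16.9 mm.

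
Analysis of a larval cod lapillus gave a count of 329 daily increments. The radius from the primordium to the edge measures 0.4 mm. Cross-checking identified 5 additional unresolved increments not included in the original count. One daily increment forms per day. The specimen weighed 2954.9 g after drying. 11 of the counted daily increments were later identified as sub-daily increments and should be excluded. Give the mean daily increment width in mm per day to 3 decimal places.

True daily increment count = 329 − 11 + 5 = 323.
Extension rate ≈ 0.4 / 323 = 0.001 mm per day.

0.001 mm per day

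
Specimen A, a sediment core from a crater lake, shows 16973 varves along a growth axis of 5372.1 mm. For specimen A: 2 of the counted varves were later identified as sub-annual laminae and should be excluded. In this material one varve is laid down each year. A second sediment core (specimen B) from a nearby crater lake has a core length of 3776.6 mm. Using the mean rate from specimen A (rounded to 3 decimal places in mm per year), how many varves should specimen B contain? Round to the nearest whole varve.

11914 varves

Specimen A: adjusted count: 16973 − 2 = 16971 varves.
A: Extension rate ≈ 5372.1 / 16971 = 0.317 mm/year.
Specimen B: 3776.6 mm / 0.317 mm per year = 11913.56 years ≈ 11914 varves.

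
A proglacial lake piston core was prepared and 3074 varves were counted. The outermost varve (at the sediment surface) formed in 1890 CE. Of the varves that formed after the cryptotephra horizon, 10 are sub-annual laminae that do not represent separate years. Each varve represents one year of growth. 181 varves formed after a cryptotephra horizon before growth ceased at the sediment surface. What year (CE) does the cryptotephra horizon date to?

There are 181 varves younger than the cryptotephra horizon.
181 − 10 false = 171 true varves after the cryptotephra horizon.
The varve at the sediment surface is 1890 CE, so the cryptotephra horizon dates to 1890 − 171 = 1719 CE.

1719 CE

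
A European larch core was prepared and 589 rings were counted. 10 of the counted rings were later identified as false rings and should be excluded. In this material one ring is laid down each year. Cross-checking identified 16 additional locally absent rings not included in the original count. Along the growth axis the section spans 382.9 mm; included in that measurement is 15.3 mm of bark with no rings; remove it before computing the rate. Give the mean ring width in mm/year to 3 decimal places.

0.618 mm/year

Correcting the raw count gives 589 − 10 + 16 = 595 true rings.
Net length = 382.9 − 15.3 = 367.6 mm.
Mean rate = 367.6 mm / 595 years ≈ 0.618 mm/year.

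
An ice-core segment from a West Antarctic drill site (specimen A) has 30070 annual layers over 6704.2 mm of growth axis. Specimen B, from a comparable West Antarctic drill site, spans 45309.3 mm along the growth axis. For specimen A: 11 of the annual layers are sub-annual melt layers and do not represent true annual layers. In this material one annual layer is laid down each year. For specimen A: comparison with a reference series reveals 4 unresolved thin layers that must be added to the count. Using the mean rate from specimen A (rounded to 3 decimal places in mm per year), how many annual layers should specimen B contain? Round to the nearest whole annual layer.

203181 annual layers

Specimen A: true annual layer count = 30070 − 11 + 4 = 30063.
A: 6704.2 mm over 30063 years gives 6704.2 / 30063 ≈ 0.223 mm/year.
For B, 45309.3 / 0.223 = 203180.72 years ≈ 203181 annual layers.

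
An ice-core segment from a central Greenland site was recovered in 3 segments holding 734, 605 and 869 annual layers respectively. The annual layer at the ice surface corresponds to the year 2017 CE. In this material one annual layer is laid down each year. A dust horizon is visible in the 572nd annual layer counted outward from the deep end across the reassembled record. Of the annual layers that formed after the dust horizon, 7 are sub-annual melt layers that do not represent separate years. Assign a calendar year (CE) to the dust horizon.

388 CE

Total annual layers = 734 + 605 + 869 = 2208.
Between annual layer 572 and the ice surface there are 2208 − 572 = 1636 annual layers.
Removing the 7 false annual layers leaves 1636 − 7 = 1629 true annual layers beyond the dust horizon.
The annual layer at the ice surface is 2017 CE, so the dust horizon dates to 2017 − 1629 = 388 CE.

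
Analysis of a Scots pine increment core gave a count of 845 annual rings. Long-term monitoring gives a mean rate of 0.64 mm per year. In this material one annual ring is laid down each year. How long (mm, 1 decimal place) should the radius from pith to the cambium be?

The record spans 845 years at 0.64 mm per year.
Length ≈ 0.64 × 845 = 540.8 mm.

540.8 mm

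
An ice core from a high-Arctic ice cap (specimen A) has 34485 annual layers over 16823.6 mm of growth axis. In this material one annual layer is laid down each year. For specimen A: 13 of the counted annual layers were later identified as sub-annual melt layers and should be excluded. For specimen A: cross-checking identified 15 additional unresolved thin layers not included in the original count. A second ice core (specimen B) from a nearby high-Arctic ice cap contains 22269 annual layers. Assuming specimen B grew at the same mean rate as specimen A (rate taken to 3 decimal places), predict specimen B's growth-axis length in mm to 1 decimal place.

Specimen A: correcting the raw count gives 34485 − 13 + 15 = 34487 true annual layers.
A: Extension rate ≈ 16823.6 / 34487 = 0.488 mm/year.
Length of B = 0.488 × 22269 = 10867.3 mm.

10867.3 mm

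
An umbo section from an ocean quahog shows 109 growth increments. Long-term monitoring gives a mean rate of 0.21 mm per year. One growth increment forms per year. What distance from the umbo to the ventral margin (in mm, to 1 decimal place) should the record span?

109 years of growth are recorded.
Length ≈ 0.21 × 109 = 22.9 mm.

22.9 mm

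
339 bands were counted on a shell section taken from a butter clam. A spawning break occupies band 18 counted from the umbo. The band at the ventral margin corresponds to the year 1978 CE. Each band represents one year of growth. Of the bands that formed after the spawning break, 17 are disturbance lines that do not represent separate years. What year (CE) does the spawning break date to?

1674 CE

Between band 18 and the ventral margin there are 339 − 18 = 321 bands.
Excluding 17 false bands: 321 − 17 = 304.
1978 − 304 = 1674 CE.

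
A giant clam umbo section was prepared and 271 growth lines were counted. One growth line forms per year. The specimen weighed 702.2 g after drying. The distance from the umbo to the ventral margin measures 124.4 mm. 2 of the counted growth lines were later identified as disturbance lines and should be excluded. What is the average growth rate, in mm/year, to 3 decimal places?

After corrections the count is 271 − 2 = 269 growth lines.
124.4 mm over 269 years gives 124.4 / 269 ≈ 0.462 mm/year.

0.462 mm/year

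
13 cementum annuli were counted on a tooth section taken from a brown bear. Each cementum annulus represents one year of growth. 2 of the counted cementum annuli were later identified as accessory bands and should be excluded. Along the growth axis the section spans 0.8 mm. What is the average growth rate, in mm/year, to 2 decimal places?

Adjusted count: 13 − 2 = 11 cementum annuli.
0.8 mm over 11 years gives 0.8 / 11 ≈ 0.07 mm/year.

0.07 mm/year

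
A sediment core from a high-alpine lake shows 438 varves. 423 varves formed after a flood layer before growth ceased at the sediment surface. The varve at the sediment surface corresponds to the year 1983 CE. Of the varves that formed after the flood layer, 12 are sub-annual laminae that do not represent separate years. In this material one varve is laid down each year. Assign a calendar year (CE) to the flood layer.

423 varves post-date the flood layer.
Excluding 12 false varves: 423 − 12 = 411.
1983 − 411 = 1572 CE.

1572 CE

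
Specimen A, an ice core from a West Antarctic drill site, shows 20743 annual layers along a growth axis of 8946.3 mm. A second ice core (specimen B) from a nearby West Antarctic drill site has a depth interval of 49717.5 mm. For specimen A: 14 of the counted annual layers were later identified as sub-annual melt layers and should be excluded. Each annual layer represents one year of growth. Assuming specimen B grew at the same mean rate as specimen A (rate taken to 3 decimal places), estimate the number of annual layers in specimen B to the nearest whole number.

115087 annual layers

Specimen A: true annual layer count = 20743 − 14 = 20729.
A: 8946.3 mm over 20729 years gives 8946.3 / 20729 ≈ 0.432 mm per year.
For B, 49717.5 / 0.432 = 115086.81 years ≈ 115087 annual layers.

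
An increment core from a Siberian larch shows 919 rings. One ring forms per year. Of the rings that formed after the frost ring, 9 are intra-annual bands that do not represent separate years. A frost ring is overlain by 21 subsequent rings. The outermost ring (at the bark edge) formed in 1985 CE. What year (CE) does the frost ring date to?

There are 21 rings younger than the frost ring.
21 − 9 false = 12 true rings after the frost ring.
1985 − 12 = 1973 CE.

1973 CE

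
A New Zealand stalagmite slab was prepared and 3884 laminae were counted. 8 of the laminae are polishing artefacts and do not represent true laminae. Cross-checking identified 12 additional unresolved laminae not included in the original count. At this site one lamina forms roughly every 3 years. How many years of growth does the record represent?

11664 years

Adjusted count: 3884 − 8 + 12 = 3888 laminae.
3888 laminae at 3 years each span 3888 × 3 = 11664 years.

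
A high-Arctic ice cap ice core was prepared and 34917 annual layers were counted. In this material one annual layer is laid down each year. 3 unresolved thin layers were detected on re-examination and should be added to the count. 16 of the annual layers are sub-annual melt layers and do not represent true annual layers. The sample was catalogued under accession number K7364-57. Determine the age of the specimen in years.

34904 yr

True annual layer count = 34917 − 16 + 3 = 34904.
With a one-to-one annual layer periodicity this is 34904 years.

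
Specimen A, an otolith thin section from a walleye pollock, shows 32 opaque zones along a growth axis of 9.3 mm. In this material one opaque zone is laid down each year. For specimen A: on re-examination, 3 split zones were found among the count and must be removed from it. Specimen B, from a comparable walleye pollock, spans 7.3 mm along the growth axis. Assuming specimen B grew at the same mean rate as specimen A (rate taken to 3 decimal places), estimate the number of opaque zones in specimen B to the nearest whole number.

23 opaque zones

Specimen A: correcting the raw count gives 32 − 3 = 29 true opaque zones.
A: Extension rate ≈ 9.3 / 29 = 0.321 mm per year.
Specimen B: 7.3 mm / 0.321 mm per year = 22.74 years ≈ 23 opaque zones.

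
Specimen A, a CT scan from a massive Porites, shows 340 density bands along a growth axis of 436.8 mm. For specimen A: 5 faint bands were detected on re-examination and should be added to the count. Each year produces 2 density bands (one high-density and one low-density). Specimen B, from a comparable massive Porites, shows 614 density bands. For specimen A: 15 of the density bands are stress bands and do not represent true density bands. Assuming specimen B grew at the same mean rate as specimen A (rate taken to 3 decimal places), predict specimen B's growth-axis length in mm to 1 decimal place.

Specimen A: true density band count = 340 − 15 + 5 = 330.
Specimen A: dividing by 2 density bands per year: 330 / 2 = 165 years.
A: Extension rate ≈ 436.8 / 165 = 2.647 mm/year.
Specimen B: 614 density bands at 2 per year is 614 / 2 = 307 years. For B, 2.647 mm/year × 307 years = 812.6 mm.

812.6 mm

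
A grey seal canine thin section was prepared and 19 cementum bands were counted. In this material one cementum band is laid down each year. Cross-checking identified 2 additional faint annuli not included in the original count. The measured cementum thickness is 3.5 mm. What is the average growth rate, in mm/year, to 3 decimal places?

Correcting the raw count gives 19 + 2 = 21 true cementum bands.
Mean rate = 3.5 mm / 21 years ≈ 0.167 mm/year.

0.167 mm/year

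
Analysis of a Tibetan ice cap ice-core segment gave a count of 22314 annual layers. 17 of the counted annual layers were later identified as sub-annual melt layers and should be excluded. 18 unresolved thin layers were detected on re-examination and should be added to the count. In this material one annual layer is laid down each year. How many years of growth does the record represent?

22315 years

True annual layer count = 22314 − 17 + 18 = 22315.
With a one-to-one annual layer periodicity this is 22315 years.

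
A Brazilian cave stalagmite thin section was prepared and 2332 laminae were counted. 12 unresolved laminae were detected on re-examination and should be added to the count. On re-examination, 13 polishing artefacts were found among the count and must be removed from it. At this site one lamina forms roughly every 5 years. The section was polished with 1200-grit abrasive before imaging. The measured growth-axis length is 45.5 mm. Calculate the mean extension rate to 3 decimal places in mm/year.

After corrections the count is 2332 − 13 + 12 = 2331 laminae.
Multiplying by 5 years per lamina: 2331 × 5 = 11655 years.
Extension rate ≈ 45.5 / 11655 = 0.004 mm/year.

0.004 mm/year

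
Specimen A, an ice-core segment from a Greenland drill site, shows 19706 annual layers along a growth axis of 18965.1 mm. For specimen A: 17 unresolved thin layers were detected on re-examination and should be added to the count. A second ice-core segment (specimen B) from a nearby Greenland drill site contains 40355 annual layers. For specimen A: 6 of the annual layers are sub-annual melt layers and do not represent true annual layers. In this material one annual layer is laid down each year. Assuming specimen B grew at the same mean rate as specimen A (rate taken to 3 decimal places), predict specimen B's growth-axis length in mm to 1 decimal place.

Specimen A: after corrections the count is 19706 − 6 + 17 = 19717 annual layers.
A: 18965.1 mm over 19717 years gives 18965.1 / 19717 ≈ 0.962 mm per year.
For B, 0.962 mm/year × 40355 years = 38821.5 mm.

38821.5 mm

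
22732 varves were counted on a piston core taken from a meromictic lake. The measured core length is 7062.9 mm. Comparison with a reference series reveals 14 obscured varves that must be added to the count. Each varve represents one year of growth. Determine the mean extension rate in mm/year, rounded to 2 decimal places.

Adjusted count: 22732 + 14 = 22746 varves.
Mean rate = 7062.9 mm / 22746 years ≈ 0.31 mm/year.

0.31 mm/year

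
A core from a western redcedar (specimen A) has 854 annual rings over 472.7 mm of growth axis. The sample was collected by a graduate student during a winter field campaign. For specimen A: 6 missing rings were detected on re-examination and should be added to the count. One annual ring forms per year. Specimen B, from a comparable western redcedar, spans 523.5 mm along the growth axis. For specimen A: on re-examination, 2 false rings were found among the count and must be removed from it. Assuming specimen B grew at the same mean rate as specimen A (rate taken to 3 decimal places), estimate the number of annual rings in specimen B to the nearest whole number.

950 annual rings

Specimen A: after corrections the count is 854 − 2 + 6 = 858 annual rings.
A: Mean rate = 472.7 mm / 858 years ≈ 0.551 mm/year.
B spans 523.5 / 0.551 = 950.09 years ≈ 950 annual rings.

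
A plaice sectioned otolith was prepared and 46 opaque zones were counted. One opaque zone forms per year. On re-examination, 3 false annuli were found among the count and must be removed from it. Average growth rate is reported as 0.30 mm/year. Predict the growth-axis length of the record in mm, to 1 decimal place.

Adjusted count: 46 − 3 = 43 opaque zones.
Length ≈ 0.30 × 43 = 12.9 mm.

12.9 mm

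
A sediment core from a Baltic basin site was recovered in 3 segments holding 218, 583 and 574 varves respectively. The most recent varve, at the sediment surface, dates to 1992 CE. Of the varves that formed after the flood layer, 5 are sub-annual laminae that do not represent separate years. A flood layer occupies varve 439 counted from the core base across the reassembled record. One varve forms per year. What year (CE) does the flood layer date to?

Total varves = 218 + 583 + 574 = 1375.
Between varve 439 and the sediment surface there are 1375 − 439 = 936 varves.
Excluding 5 false varves: 936 − 5 = 931.
The varve at the sediment surface is 1992 CE, so the flood layer dates to 1992 − 931 = 1061 CE.

1061 CE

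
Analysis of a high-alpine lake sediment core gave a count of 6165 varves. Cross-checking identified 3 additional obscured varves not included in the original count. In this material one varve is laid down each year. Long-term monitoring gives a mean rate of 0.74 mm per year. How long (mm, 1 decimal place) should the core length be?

Adjusted count: 6165 + 3 = 6168 varves.
6168 years at 0.74 mm/year gives 0.74 × 6168 = 4564.3 mm.

4564.3 mm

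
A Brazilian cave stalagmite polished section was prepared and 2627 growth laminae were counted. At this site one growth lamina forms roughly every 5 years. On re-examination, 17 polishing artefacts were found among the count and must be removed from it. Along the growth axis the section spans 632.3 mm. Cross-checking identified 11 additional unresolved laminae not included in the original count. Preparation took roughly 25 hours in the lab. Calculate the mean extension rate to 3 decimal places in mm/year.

True growth lamina count = 2627 − 17 + 11 = 2621.
At 5 years per growth lamina, 2621 × 5 = 13105 years.
632.3 mm over 13105 years gives 632.3 / 13105 ≈ 0.048 mm/year.

0.048 mm/year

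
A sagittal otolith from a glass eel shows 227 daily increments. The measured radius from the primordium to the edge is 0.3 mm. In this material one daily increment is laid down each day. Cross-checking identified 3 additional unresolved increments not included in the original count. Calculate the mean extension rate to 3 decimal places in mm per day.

True daily increment count = 227 + 3 = 230.
Mean rate = 0.3 mm / 230 days ≈ 0.001 mm per day.

0.001 mm per day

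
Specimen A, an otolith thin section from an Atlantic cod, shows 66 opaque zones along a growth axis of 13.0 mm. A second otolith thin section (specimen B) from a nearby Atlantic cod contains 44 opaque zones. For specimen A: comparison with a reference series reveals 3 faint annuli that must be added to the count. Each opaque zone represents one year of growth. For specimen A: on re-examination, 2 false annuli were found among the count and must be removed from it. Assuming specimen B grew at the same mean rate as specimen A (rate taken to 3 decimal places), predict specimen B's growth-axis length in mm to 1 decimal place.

Specimen A: correcting the raw count gives 66 − 2 + 3 = 67 true opaque zones.
A: 13.0 mm over 67 years gives 13.0 / 67 ≈ 0.194 mm/yr.
Length of B = 0.194 × 44 = 8.5 mm.

8.5 mm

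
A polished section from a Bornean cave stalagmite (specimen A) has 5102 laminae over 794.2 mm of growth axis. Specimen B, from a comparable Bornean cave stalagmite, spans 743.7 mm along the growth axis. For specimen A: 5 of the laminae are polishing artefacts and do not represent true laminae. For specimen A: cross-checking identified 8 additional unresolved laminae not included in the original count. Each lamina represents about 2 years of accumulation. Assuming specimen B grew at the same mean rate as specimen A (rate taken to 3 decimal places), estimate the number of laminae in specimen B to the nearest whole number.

4767 laminae

Specimen A: after corrections the count is 5102 − 5 + 8 = 5105 laminae.
Specimen A: multiplying by 2 years per lamina: 5105 × 2 = 10210 years.
A: 794.2 mm over 10210 years gives 794.2 / 10210 ≈ 0.078 mm/year.
B spans 743.7 / 0.078 = 9534.62 years; at 2 years per lamina that is 9534.62 / 2 ≈ 4767 laminae.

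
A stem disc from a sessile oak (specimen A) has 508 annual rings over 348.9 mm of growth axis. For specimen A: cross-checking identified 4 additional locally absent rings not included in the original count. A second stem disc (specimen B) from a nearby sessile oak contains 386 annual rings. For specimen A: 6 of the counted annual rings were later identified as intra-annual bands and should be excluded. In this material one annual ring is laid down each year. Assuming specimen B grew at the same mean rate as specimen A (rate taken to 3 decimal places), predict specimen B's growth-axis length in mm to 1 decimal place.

266.3 mm

Specimen A: after corrections the count is 508 − 6 + 4 = 506 annual rings.
A: Extension rate ≈ 348.9 / 506 = 0.690 mm/yr.
Length of B = 0.690 × 386 = 266.3 mm.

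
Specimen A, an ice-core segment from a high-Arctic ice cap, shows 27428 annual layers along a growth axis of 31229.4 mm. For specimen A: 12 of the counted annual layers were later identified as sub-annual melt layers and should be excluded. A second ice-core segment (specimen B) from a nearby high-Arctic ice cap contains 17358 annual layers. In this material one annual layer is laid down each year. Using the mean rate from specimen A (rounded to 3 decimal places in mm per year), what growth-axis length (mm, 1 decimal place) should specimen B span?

19770.8 mm

Specimen A: true annual layer count = 27428 − 12 = 27416.
A: Extension rate ≈ 31229.4 / 27416 = 1.139 mm/year.
B's length ≈ 1.139 × 17358 = 19770.8 mm.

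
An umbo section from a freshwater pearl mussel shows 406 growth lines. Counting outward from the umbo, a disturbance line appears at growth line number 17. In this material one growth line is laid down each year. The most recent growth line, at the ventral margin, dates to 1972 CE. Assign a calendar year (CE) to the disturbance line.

1583 CE

The disturbance line sits at growth line 17 from the umbo, so 406 − 17 = 389 growth lines formed after it.
Counting back 389 years from 1972 CE places the disturbance line in 1972 − 389 = 1583 CE.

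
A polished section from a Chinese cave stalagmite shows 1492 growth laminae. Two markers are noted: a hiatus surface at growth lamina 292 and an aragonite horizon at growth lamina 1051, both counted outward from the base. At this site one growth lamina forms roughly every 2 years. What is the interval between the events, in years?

Separation: 1051 − 292 = 759 growth laminae.
Multiplying by 2 years per growth lamina: 759 × 2 = 1518 years.

1518 years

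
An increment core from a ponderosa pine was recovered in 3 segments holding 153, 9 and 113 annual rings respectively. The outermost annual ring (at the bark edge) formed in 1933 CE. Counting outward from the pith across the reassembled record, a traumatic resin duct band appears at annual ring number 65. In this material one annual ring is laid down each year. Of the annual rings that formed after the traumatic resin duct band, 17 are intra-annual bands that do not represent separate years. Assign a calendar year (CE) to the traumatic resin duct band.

Total annual rings = 153 + 9 + 113 = 275.
The traumatic resin duct band sits at annual ring 65 from the pith, so 275 − 65 = 210 annual rings formed after it.
Excluding 17 false annual rings: 210 − 17 = 193.
1933 − 193 = 1740 CE.

1740 CE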